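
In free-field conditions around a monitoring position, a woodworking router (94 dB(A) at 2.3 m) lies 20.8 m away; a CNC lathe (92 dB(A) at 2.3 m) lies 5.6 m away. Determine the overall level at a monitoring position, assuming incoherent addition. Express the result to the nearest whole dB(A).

85 dB(A)

Apply inverse-square spreading to bring every level to the receiver, then sum 10^(L/10).
woodworking router: 94 − 20·log₁₀(20.8/2.3) = 94 − 19.13 = 74.87 dB(A).
CNC lathe: 92 − 20·log₁₀(5.6/2.3) = 92 − 7.73 = 84.27 dB(A).
Σ 10^(L/10) = 2.981e+08 → L_total = 10·log₁₀(2.981e+08) = 84.74 dB(A).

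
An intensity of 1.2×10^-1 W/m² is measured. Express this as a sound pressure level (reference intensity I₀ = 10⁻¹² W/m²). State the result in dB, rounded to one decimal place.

I/I₀ = 1.2×10^-1/10⁻¹² = 1.2×10^11, and L = 10·log₁₀(I/I₀).
L = 10·(0.0792 + 11) = 110.79 dB.

110.8 dB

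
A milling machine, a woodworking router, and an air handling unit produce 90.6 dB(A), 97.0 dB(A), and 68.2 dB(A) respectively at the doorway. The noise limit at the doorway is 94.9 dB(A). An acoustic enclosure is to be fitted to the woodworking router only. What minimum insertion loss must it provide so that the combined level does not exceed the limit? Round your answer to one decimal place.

The untreated sources together contribute 10^(90.6/10) + 10^(68.2/10) = 1.155e+09, i.e. 90.62 dB(A).
The limit corresponds to 10^(94.9/10) = 3.090e+09; subtracting the fixed part leaves 1.936e+09 for the woodworking router, i.e. 92.87 dB(A).
Required insertion loss = 97.0 − 92.87 = 4.13 dB.

4.1 dB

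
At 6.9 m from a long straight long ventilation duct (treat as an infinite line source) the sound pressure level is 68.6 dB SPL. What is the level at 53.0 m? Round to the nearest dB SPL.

Line-source attenuation: ΔL = 10·log₁₀(r₂/r₁) = 10·log₁₀(53.0/6.9) = 8.854 dB.
L₂ = 68.6 − 10·log₁₀(53.0/6.9) = 68.6 − 8.854 = 59.75 dB SPL.

60 dB SPL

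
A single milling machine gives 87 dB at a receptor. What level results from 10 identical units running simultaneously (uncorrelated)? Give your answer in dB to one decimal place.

N identical incoherent sources raise the level by 10·log₁₀ N.
L_total = 87 + 10·log₁₀(10) = 87 + 10.000 = 97.00 dB.

97.0 dB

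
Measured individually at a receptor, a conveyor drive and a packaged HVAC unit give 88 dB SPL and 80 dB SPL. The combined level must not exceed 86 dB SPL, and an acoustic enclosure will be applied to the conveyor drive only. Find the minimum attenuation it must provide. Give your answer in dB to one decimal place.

3.3 dB

Everything except the conveyor drive sums to 10^(80/10) = 1.000e+08 in linear terms, 80.00 dB SPL.
To meet 86 dB SPL overall, the treated conveyor drive may contribute at most 10^(86/10) − 1.000e+08 = 2.981e+08, i.e. 84.74 dB SPL.
Required insertion loss = 88 − 84.74 = 3.26 dB.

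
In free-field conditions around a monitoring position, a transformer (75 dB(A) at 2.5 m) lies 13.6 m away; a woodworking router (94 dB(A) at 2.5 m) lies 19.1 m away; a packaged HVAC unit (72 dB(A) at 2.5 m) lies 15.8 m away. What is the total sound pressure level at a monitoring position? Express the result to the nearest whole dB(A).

First find each source's level at the receiver (point-source: −20·log₁₀(r/r_ref)), then combine on an intensity basis.
transformer: 75 − 20·log₁₀(13.6/2.5) = 75 − 14.71 = 60.29 dB(A).
woodworking router: 94 − 20·log₁₀(19.1/2.5) = 94 − 17.66 = 76.34 dB(A).
packaged HVAC unit: 72 − 20·log₁₀(15.8/2.5) = 72 − 16.01 = 55.99 dB(A).
Σ 10^(L/10) = 4.450e+07 → L_total = 10·log₁₀(4.450e+07) = 76.48 dB(A).

76 dB(A)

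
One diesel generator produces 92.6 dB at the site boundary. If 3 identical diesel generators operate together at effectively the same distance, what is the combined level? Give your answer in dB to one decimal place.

N identical incoherent sources raise the level by 10·log₁₀ N.
L_total = 92.6 + 10·log₁₀(3) = 92.6 + 4.771 = 97.37 dB.

97.4 dB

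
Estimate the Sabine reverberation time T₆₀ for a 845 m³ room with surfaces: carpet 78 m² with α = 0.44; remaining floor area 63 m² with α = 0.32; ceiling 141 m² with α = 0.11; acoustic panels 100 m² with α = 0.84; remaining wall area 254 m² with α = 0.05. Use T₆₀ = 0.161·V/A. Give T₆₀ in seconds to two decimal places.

0.82 s

Summing Sᵢαᵢ: 78·0.44 + 63·0.32 + 141·0.11 + 100·0.84 + 254·0.05 = 166.69 m².
T₆₀ = 0.161 × 845 / 166.69 = 0.816 s.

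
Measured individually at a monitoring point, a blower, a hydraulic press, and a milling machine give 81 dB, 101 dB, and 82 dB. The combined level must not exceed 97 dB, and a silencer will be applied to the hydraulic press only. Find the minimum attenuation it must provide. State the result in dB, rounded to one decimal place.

4.3 dB

Everything except the hydraulic press sums to 10^(81/10) + 10^(82/10) = 2.844e+08 in linear terms, 84.54 dB.
To meet 97 dB overall, the treated hydraulic press may contribute at most 10^(97/10) − 2.844e+08 = 4.727e+09, i.e. 96.75 dB.
So the hydraulic press must be reduced from 101 to 96.75 dB: IL = 4.25 dB.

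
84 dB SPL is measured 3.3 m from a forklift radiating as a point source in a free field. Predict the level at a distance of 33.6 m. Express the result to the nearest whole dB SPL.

For a point source, L₂ = L₁ − 20·log₁₀(r₂/r₁).
L₂ = 84 − 20·log₁₀(33.6/3.3) = 84 − 20.157 = 63.84 dB SPL.

64 dB SPL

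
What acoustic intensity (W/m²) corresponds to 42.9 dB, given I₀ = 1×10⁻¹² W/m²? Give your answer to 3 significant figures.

I/I₀ = 10^(42.9/10) = 1.95e+04, so I = 1.95e+04 × 10⁻¹² W/m².

1.95e-08 W/m²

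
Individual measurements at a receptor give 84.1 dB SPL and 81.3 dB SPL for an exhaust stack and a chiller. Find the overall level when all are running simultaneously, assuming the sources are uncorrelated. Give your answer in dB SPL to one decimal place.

85.9 dB SPL

For uncorrelated sources the intensities add, so convert each level to linear form, sum, and take 10·log₁₀ of the total.
Σ 10^(L/10) = 10^(84.1/10) + 10^(81.3/10) = 3.919e+08.
L_total = 10·log₁₀(3.919e+08) = 85.93 dB SPL.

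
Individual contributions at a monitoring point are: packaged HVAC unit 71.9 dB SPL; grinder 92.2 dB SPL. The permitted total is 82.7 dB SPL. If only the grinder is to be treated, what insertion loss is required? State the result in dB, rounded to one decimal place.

9.9 dB

Everything except the grinder sums to 10^(71.9/10) = 1.549e+07 in linear terms, 71.90 dB SPL.
To meet 82.7 dB SPL overall, the treated grinder may contribute at most 10^(82.7/10) − 1.549e+07 = 1.707e+08, i.e. 82.32 dB SPL.
Required insertion loss = 92.2 − 82.32 = 9.88 dB.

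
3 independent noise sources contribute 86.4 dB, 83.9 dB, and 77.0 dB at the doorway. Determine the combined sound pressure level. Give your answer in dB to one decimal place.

88.6 dB

For uncorrelated sources the intensities add, so convert each level to linear form, sum, and take 10·log₁₀ of the total.
Σ 10^(L/10) = 10^(86.4/10) + 10^(83.9/10) + 10^(77.0/10) = 7.321e+08.
L_total = 10·log₁₀(7.321e+08) = 88.65 dB.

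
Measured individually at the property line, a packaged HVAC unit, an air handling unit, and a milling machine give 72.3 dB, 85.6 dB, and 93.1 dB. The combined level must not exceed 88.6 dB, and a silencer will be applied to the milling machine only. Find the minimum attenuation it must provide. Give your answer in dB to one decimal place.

Everything except the milling machine sums to 10^(72.3/10) + 10^(85.6/10) = 3.801e+08 in linear terms, 85.80 dB.
The limit corresponds to 10^(88.6/10) = 7.244e+08; subtracting the fixed part leaves 3.444e+08 for the milling machine, i.e. 85.37 dB.
Required insertion loss = 93.1 − 85.37 = 7.73 dB.

7.7 dB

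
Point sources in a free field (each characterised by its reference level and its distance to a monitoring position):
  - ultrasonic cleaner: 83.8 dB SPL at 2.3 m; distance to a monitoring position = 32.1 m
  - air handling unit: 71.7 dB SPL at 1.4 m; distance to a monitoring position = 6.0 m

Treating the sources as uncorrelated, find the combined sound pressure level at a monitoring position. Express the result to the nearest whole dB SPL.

Apply inverse-square spreading to bring every level to the receiver, then sum 10^(L/10).
ultrasonic cleaner: 83.8 − 20·log₁₀(32.1/2.3) = 83.8 − 22.90 = 60.90 dB SPL.
air handling unit: 71.7 − 20·log₁₀(6.0/1.4) = 71.7 − 12.64 = 59.06 dB SPL.
Σ 10^(L/10) = 2.037e+06 → L_total = 10·log₁₀(2.037e+06) = 63.09 dB SPL.

63 dB SPL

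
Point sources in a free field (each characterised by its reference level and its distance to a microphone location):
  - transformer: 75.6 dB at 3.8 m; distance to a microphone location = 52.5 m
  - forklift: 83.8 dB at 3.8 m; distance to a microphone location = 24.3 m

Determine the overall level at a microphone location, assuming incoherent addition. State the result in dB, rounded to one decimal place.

Propagate each source to the receiver with L = L_ref − 20·log₁₀(r/r_ref), then add intensities.
transformer: 75.6 − 20·log₁₀(52.5/3.8) = 75.6 − 22.81 = 52.79 dB.
forklift: 83.8 − 20·log₁₀(24.3/3.8) = 83.8 − 16.12 = 67.68 dB.
Σ 10^(L/10) = 6.056e+06 → L_total = 10·log₁₀(6.056e+06) = 67.82 dB.

67.8 dB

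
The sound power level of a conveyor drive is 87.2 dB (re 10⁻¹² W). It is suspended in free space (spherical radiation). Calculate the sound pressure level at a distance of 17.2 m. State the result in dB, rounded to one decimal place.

L_p = L_w − 10·log₁₀(4π·r²) with r = 17.2 m.
4π·r² = 3718 m², 10·log₁₀ of that is 35.703 dB.
L_p = 87.2 − 35.703 = 51.50 dB.

51.5 dB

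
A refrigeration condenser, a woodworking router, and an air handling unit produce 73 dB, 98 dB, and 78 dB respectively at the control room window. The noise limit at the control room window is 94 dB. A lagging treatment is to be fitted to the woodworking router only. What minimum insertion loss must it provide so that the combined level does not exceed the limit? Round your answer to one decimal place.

Fixed contribution from the other sources: Σ 10^(L/10) = 10^(73/10) + 10^(78/10) = 8.305e+07 (79.19 dB).
The limit corresponds to 10^(94/10) = 2.512e+09; subtracting the fixed part leaves 2.429e+09 for the woodworking router, i.e. 93.85 dB.
So the woodworking router must be reduced from 98 to 93.85 dB: IL = 4.15 dB.

4.1 dB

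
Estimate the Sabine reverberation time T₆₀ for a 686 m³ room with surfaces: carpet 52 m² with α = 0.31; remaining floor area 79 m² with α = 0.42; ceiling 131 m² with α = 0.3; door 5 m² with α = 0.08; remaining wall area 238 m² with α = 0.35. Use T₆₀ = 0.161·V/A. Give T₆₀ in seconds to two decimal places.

Total absorption A = 52·0.31 + 79·0.42 + 131·0.3 + 5·0.08 + 238·0.35 = 172.30 m² sabins.
T₆₀ = 0.161·V/A = 0.161·686/172.30 = 0.641 s.

0.64 s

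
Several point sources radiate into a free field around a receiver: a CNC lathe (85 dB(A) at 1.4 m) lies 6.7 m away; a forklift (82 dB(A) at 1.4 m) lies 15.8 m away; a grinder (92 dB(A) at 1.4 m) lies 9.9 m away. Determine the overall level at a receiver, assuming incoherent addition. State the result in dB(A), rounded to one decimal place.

76.7 dB(A)

Propagate each source to the receiver with L = L_ref − 20·log₁₀(r/r_ref), then add intensities.
CNC lathe: 85 − 20·log₁₀(6.7/1.4) = 85 − 13.60 = 71.40 dB(A).
forklift: 82 − 20·log₁₀(15.8/1.4) = 82 − 21.05 = 60.95 dB(A).
grinder: 92 − 20·log₁₀(9.9/1.4) = 92 − 16.99 = 75.01 dB(A).
Σ 10^(L/10) = 4.675e+07 → L_total = 10·log₁₀(4.675e+07) = 76.70 dB(A).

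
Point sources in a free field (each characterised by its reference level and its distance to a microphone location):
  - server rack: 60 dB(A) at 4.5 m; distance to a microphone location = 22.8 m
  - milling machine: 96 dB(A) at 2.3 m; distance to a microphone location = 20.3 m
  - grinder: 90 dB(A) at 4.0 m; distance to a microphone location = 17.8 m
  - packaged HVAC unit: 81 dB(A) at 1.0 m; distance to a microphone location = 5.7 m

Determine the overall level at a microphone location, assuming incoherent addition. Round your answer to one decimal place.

Propagate each source to the receiver with L = L_ref − 20·log₁₀(r/r_ref), then add intensities.
server rack: 60 − 20·log₁₀(22.8/4.5) = 60 − 14.09 = 45.91 dB(A).
milling machine: 96 − 20·log₁₀(20.3/2.3) = 96 − 18.92 = 77.08 dB(A).
grinder: 90 − 20·log₁₀(17.8/4.0) = 90 − 12.97 = 77.03 dB(A).
packaged HVAC unit: 81 − 20·log₁₀(5.7/1.0) = 81 − 15.12 = 65.88 dB(A).
Σ 10^(L/10) = 1.055e+08 → L_total = 10·log₁₀(1.055e+08) = 80.23 dB(A).

80.2 dB(A)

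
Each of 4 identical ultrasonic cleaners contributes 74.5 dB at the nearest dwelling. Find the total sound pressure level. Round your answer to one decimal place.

L_total = L₁ + 10·log₁₀ N for N identical incoherent sources.
L_total = 74.5 + 10·log₁₀(4) = 74.5 + 6.021 = 80.52 dB.

80.5 dB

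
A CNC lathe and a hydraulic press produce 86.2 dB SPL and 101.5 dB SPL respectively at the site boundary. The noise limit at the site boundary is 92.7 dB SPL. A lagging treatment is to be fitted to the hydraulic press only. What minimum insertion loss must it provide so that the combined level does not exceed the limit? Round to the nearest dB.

Everything except the hydraulic press sums to 10^(86.2/10) = 4.169e+08 in linear terms, 86.20 dB SPL.
To meet 92.7 dB SPL overall, the treated hydraulic press may contribute at most 10^(92.7/10) − 4.169e+08 = 1.445e+09, i.e. 91.60 dB SPL.
Required insertion loss = 101.5 − 91.60 = 9.90 dB.

10 dB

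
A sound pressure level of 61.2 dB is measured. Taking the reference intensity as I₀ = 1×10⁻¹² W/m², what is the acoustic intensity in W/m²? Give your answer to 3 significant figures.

I = I₀·10^(L/10) = 10⁻¹² × 10^(61.2/10) = 10^(-5.880).

1.32e-06 W/m²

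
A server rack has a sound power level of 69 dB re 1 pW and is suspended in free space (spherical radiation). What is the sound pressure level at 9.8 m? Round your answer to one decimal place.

38.2 dB

Free-field spherical radiation: L_p = L_w − 10·log₁₀(4π·r²), r = 9.8 m.
4π·r² = 1207 m², 10·log₁₀ of that is 30.817 dB.
L_p = 69 − 30.817 = 38.18 dB.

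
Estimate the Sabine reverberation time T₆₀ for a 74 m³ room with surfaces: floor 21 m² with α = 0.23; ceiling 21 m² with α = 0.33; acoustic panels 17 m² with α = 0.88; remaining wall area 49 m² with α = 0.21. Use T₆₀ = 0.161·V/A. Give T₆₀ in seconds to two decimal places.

0.32 s

Summing Sᵢαᵢ: 21·0.23 + 21·0.33 + 17·0.88 + 49·0.21 = 37.01 m².
T₆₀ = 0.161 × 74 / 37.01 = 0.322 s.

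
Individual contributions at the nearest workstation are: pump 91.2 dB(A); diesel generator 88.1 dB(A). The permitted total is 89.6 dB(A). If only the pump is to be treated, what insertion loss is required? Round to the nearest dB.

The untreated sources together contribute 10^(88.1/10) = 6.457e+08, i.e. 88.10 dB(A).
To meet 89.6 dB(A) overall, the treated pump may contribute at most 10^(89.6/10) − 6.457e+08 = 2.664e+08, i.e. 84.25 dB(A).
So the pump must be reduced from 91.2 to 84.25 dB(A): IL = 6.95 dB.

7 dB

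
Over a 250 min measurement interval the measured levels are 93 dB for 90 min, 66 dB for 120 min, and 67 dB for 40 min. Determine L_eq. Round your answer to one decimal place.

88.6 dB

L_eq = 10·log₁₀[(1/T)·Σ tᵢ·10^(Lᵢ/10)] with T = 250 min.
Σ tᵢ·10^(Lᵢ/10) = 90·10^(93/10) + 120·10^(66/10) + 40·10^(67/10) = 1.803e+11.
L_eq = 10·log₁₀(1.803e+11/250) = 88.58 dB.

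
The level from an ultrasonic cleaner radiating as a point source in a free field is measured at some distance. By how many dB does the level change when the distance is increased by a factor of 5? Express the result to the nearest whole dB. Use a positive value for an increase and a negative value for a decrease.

A point source loses 6 dB per doubling of distance; generally ΔL = −20·log₁₀(r₂/r₁).
ΔL = −20·log₁₀(5) = -13.98 dB.

-14 dB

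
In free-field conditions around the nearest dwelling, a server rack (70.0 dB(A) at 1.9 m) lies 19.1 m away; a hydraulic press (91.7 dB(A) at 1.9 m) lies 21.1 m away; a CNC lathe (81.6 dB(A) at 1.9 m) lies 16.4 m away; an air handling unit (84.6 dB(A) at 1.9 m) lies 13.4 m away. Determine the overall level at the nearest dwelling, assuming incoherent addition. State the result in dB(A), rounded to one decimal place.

First find each source's level at the receiver (point-source: −20·log₁₀(r/r_ref)), then combine on an intensity basis.
server rack: 70.0 − 20·log₁₀(19.1/1.9) = 70.0 − 20.05 = 49.95 dB(A).
hydraulic press: 91.7 − 20·log₁₀(21.1/1.9) = 91.7 − 20.91 = 70.79 dB(A).
CNC lathe: 81.6 − 20·log₁₀(16.4/1.9) = 81.6 − 18.72 = 62.88 dB(A).
air handling unit: 84.6 − 20·log₁₀(13.4/1.9) = 84.6 − 16.97 = 67.63 dB(A).
Σ 10^(L/10) = 1.983e+07 → L_total = 10·log₁₀(1.983e+07) = 72.97 dB(A).

73.0 dB(A)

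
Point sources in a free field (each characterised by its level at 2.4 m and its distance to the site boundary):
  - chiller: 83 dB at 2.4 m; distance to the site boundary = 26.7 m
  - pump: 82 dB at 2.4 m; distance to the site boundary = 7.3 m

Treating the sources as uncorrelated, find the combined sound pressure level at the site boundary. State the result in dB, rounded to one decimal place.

Propagate each source to the receiver with L = L_ref − 20·log₁₀(r/r_ref), then add intensities.
chiller: 83 − 20·log₁₀(26.7/2.4) = 83 − 20.93 = 62.07 dB.
pump: 82 − 20·log₁₀(7.3/2.4) = 82 − 9.66 = 72.34 dB.
Σ 10^(L/10) = 1.874e+07 → L_total = 10·log₁₀(1.874e+07) = 72.73 dB.

72.7 dB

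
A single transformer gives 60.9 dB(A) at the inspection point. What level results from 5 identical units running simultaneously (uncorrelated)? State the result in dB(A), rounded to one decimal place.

67.9 dB(A)

With 5 equal, uncorrelated contributions the intensity is 5× that of one unit, giving a rise of 10·log₁₀ 5.
L_total = 60.9 + 10·log₁₀(5) = 60.9 + 6.990 = 67.89 dB(A).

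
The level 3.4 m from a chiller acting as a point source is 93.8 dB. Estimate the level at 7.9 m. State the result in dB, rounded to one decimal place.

For a point source, L₂ = L₁ − 20·log₁₀(r₂/r₁).
L₂ = 93.8 − 20·log₁₀(7.9/3.4) = 93.8 − 7.323 = 86.48 dB.

86.5 dB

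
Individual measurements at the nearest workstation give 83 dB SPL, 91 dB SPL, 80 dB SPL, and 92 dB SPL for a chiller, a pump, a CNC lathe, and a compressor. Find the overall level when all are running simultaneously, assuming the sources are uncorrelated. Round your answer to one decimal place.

Incoherent sources combine by intensity addition: L_total = 10·log₁₀(Σ 10^(L_i/10)).
Σ 10^(L/10) = 10^(83/10) + 10^(91/10) + 10^(80/10) + 10^(92/10) = 3.143e+09.
L_total = 10·log₁₀(3.143e+09) = 94.97 dB SPL.

95.0 dB SPL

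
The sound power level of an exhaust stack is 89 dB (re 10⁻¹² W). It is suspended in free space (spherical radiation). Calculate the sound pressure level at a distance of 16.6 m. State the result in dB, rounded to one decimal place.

Free-field spherical radiation: L_p = L_w − 10·log₁₀(4π·r²), r = 16.6 m.
4π·r² = 3463 m², 10·log₁₀ of that is 35.394 dB.
L_p = 89 − 35.394 = 53.61 dB.

53.6 dB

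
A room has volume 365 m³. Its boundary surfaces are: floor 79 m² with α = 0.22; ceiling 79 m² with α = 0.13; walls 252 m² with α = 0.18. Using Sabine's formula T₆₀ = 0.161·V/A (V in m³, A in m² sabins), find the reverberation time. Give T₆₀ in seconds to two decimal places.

0.80 s

Summing Sᵢαᵢ: 79·0.22 + 79·0.13 + 252·0.18 = 73.01 m².
T₆₀ = 0.161 × 365 / 73.01 = 0.805 s.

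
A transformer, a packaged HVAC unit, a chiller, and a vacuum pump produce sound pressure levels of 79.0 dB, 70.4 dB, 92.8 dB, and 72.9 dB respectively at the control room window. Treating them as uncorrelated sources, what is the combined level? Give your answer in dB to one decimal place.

Incoherent sources combine by intensity addition: L_total = 10·log₁₀(Σ 10^(L_i/10)).
Σ 10^(L/10) = 10^(79.0/10) + 10^(70.4/10) + 10^(92.8/10) + 10^(72.9/10) = 2.015e+09.
L_total = 10·log₁₀(2.015e+09) = 93.04 dB.

93.0 dB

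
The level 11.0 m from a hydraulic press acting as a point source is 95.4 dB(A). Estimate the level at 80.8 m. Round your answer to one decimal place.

78.1 dB(A)

Point-source attenuation: ΔL = 20·log₁₀(r₂/r₁) = 20·log₁₀(80.8/11.0) = 17.320 dB.
L₂ = 95.4 − 20·log₁₀(80.8/11.0) = 95.4 − 17.320 = 78.08 dB(A).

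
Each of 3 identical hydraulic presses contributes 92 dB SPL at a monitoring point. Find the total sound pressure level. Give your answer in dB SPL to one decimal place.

96.8 dB SPL

L_total = L₁ + 10·log₁₀ N for N identical incoherent sources.
L_total = 92 + 10·log₁₀(3) = 92 + 4.771 = 96.77 dB SPL.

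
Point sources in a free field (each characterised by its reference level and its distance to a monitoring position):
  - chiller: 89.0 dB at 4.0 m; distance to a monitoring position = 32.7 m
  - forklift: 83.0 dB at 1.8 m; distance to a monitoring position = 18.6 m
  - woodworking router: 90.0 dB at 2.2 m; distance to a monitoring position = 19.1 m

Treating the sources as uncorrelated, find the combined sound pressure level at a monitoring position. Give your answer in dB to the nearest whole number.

74 dB

Apply inverse-square spreading to bring every level to the receiver, then sum 10^(L/10).
chiller: 89.0 − 20·log₁₀(32.7/4.0) = 89.0 − 18.25 = 70.75 dB.
forklift: 83.0 − 20·log₁₀(18.6/1.8) = 83.0 − 20.28 = 62.72 dB.
woodworking router: 90.0 − 20·log₁₀(19.1/2.2) = 90.0 − 18.77 = 71.23 dB.
Σ 10^(L/10) = 2.702e+07 → L_total = 10·log₁₀(2.702e+07) = 74.32 dB.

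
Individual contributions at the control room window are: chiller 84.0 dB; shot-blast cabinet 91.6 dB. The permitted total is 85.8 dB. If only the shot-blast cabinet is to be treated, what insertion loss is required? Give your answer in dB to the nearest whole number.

The untreated sources together contribute 10^(84.0/10) = 2.512e+08, i.e. 84.00 dB.
The limit corresponds to 10^(85.8/10) = 3.802e+08; subtracting the fixed part leaves 1.290e+08 for the shot-blast cabinet, i.e. 81.11 dB.
Required insertion loss = 91.6 − 81.11 = 10.49 dB.

10 dB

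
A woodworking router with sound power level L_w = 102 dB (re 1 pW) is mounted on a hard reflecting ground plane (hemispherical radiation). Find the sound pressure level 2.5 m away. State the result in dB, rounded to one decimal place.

Free-field hemispherical radiation: L_p = L_w − 10·log₁₀(2π·r²), r = 2.5 m.
2π·r² = 39.27 m², 10·log₁₀ of that is 15.941 dB.
L_p = 102 − 15.941 = 86.06 dB.

86.1 dB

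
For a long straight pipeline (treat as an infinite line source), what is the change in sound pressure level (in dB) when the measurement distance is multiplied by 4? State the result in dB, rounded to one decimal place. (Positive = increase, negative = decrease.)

Line-source spreading: ΔL = −10·log₁₀(r₂/r₁).
ΔL = −10·log₁₀(4) = -6.02 dB.

-6.0 dB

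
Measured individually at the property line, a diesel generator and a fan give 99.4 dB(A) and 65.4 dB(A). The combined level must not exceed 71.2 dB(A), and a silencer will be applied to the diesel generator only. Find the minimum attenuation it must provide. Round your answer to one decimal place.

29.5 dB

Everything except the diesel generator sums to 10^(65.4/10) = 3.467e+06 in linear terms, 65.40 dB(A).
The limit corresponds to 10^(71.2/10) = 1.318e+07; subtracting the fixed part leaves 9.715e+06 for the diesel generator, i.e. 69.87 dB(A).
So the diesel generator must be reduced from 99.4 to 69.87 dB(A): IL = 29.53 dB.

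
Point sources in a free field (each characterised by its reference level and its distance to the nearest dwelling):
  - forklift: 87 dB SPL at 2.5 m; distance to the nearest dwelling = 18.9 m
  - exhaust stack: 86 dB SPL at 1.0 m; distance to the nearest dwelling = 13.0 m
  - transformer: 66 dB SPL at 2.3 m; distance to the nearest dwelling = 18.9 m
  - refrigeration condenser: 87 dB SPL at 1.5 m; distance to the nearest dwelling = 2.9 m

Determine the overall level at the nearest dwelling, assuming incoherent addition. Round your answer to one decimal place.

81.6 dB SPL

First find each source's level at the receiver (point-source: −20·log₁₀(r/r_ref)), then combine on an intensity basis.
forklift: 87 − 20·log₁₀(18.9/2.5) = 87 − 17.57 = 69.43 dB SPL.
exhaust stack: 86 − 20·log₁₀(13.0/1.0) = 86 − 22.28 = 63.72 dB SPL.
transformer: 66 − 20·log₁₀(18.9/2.3) = 66 − 18.29 = 47.71 dB SPL.
refrigeration condenser: 87 − 20·log₁₀(2.9/1.5) = 87 − 5.73 = 81.27 dB SPL.
Σ 10^(L/10) = 1.453e+08 → L_total = 10·log₁₀(1.453e+08) = 81.62 dB SPL.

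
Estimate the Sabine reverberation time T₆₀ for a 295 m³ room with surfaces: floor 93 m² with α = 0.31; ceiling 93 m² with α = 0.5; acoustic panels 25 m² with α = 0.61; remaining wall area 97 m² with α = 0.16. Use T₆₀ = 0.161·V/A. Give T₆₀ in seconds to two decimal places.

Summing Sᵢαᵢ: 93·0.31 + 93·0.5 + 25·0.61 + 97·0.16 = 106.10 m².
T₆₀ = 0.161·V/A = 0.161·295/106.10 = 0.448 s.

0.45 s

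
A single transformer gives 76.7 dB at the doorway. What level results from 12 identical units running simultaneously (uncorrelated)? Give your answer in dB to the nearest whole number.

N identical incoherent sources raise the level by 10·log₁₀ N.
L_total = 76.7 + 10·log₁₀(12) = 76.7 + 10.792 = 87.49 dB.

87 dB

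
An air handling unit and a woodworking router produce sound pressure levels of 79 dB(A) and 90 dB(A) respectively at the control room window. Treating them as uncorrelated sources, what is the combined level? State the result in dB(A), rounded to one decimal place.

90.3 dB(A)

For uncorrelated sources the intensities add, so convert each level to linear form, sum, and take 10·log₁₀ of the total.
Σ 10^(L/10) = 10^(79/10) + 10^(90/10) = 1.079e+09.
L_total = 10·log₁₀(1.079e+09) = 90.33 dB(A).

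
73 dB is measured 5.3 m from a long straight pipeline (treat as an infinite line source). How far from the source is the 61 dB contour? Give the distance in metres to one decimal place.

For a line source L₁ − L₂ = 10·log₁₀(r₂/r₁), so r₂ = r₁·10^((L₁−L₂)/10).
r₂ = 5.3·10^((73−61)/10) = 5.3·10^(12.0/10) = 84.00 m.

84.0 m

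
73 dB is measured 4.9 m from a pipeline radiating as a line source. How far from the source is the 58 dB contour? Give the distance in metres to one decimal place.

155.0 m

Line-source spreading drops the level by 10·log₁₀(r₂/r₁); inverting, r₂/r₁ = 10^(ΔL/10).
r₂ = 4.9·10^((73−58)/10) = 4.9·10^(15.0/10) = 154.95 m.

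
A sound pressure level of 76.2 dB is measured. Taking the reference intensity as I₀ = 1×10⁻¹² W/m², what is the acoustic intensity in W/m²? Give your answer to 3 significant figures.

4.17e-05 W/m²

L = 10·log₁₀(I/I₀) ⇒ I = I₀·10^(L/10) = 10⁻¹² × 10^7.62.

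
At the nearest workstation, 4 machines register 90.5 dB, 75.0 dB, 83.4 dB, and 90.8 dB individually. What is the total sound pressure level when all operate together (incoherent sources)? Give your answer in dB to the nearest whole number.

94 dB

Incoherent sources combine by intensity addition: L_total = 10·log₁₀(Σ 10^(L_i/10)).
Σ 10^(L/10) = 10^(90.5/10) + 10^(75.0/10) + 10^(83.4/10) + 10^(90.8/10) = 2.575e+09.
L_total = 10·log₁₀(2.575e+09) = 94.11 dB.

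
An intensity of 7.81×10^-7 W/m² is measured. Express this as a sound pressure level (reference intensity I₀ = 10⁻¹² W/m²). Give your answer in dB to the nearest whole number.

Dividing by I₀ shifts the exponent by 12: I/I₀ = 7.81×10^5.
L = 10·(0.8927 + 5) = 58.93 dB.

59 dB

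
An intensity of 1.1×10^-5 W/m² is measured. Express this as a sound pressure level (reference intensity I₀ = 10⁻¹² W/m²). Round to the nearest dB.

70 dB

L = 10·log₁₀(I/I₀) = 10·log₁₀(1.1×10^-5/10⁻¹²) = 10·log₁₀(1.1×10^7).
L = 10·(0.0414 + 7) = 70.41 dB.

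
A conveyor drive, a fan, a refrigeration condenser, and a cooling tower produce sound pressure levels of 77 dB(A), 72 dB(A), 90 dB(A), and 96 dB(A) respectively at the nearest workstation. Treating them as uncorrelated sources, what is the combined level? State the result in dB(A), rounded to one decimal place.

For uncorrelated sources the intensities add, so convert each level to linear form, sum, and take 10·log₁₀ of the total.
Σ 10^(L/10) = 10^(77/10) + 10^(72/10) + 10^(90/10) + 10^(96/10) = 5.047e+09.
L_total = 10·log₁₀(5.047e+09) = 97.03 dB(A).

97.0 dB(A)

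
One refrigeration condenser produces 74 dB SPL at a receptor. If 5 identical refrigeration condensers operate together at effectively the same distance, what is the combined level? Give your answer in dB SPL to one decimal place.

81.0 dB SPL

L_total = L₁ + 10·log₁₀ N for N identical incoherent sources.
L_total = 74 + 10·log₁₀(5) = 74 + 6.990 = 80.99 dB SPL.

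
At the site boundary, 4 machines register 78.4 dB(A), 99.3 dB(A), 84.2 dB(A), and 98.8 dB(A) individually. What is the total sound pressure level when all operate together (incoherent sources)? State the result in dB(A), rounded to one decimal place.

102.2 dB(A)

For uncorrelated sources the intensities add, so convert each level to linear form, sum, and take 10·log₁₀ of the total.
Σ 10^(L/10) = 10^(78.4/10) + 10^(99.3/10) + 10^(84.2/10) + 10^(98.8/10) = 1.643e+10.
L_total = 10·log₁₀(1.643e+10) = 102.16 dB(A).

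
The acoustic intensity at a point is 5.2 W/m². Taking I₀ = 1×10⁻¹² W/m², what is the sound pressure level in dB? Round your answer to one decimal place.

Dividing by I₀ shifts the exponent by 12: I/I₀ = 5.2×10^12.
L = 10·(0.7160 + 12) = 127.16 dB.

127.2 dB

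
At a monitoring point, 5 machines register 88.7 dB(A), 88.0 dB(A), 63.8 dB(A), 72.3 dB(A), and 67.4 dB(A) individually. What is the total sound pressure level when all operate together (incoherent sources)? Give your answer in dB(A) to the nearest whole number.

91 dB(A)

Incoherent sources combine by intensity addition: L_total = 10·log₁₀(Σ 10^(L_i/10)).
Σ 10^(L/10) = 10^(88.7/10) + 10^(88.0/10) + 10^(63.8/10) + 10^(72.3/10) + 10^(67.4/10) = 1.397e+09.
L_total = 10·log₁₀(1.397e+09) = 91.45 dB(A).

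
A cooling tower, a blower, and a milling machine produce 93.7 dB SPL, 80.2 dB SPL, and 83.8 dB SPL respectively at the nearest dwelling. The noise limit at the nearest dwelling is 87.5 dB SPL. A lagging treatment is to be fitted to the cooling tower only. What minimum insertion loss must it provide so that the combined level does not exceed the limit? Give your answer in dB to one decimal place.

Fixed contribution from the other sources: Σ 10^(L/10) = 10^(80.2/10) + 10^(83.8/10) = 3.446e+08 (85.37 dB SPL).
The limit corresponds to 10^(87.5/10) = 5.623e+08; subtracting the fixed part leaves 2.177e+08 for the cooling tower, i.e. 83.38 dB SPL.
So the cooling tower must be reduced from 93.7 to 83.38 dB SPL: IL = 10.32 dB.

10.3 dB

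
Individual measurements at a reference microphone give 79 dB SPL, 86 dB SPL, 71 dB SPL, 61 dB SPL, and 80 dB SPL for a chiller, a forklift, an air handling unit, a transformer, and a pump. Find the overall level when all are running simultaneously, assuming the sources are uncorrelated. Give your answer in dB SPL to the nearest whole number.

88 dB SPL

Incoherent sources combine by intensity addition: L_total = 10·log₁₀(Σ 10^(L_i/10)).
Σ 10^(L/10) = 10^(79/10) + 10^(86/10) + 10^(71/10) + 10^(61/10) + 10^(80/10) = 5.914e+08.
L_total = 10·log₁₀(5.914e+08) = 87.72 dB SPL.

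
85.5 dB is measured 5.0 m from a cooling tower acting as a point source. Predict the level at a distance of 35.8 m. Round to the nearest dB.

68 dB

Point-source attenuation: ΔL = 20·log₁₀(r₂/r₁) = 20·log₁₀(35.8/5.0) = 17.098 dB.
L₂ = 85.5 − 20·log₁₀(35.8/5.0) = 85.5 − 17.098 = 68.40 dB.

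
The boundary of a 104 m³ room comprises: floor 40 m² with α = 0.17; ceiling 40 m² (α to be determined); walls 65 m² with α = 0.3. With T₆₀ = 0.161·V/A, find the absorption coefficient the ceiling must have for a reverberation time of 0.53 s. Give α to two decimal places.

Required total absorption A = 0.161·104/0.53 = 31.59 m².
Absorption from the other surfaces = 40·0.17 + 65·0.3 = 26.30 m², so the ceiling must supply 5.29 m² over 40 m².
α = 5.29/40 = 0.132.

0.13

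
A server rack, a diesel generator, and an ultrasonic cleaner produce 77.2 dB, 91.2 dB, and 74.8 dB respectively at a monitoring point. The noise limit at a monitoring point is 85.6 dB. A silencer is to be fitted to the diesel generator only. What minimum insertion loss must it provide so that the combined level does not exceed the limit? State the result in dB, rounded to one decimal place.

6.7 dB

The untreated sources together contribute 10^(77.2/10) + 10^(74.8/10) = 8.268e+07, i.e. 79.17 dB.
The limit corresponds to 10^(85.6/10) = 3.631e+08; subtracting the fixed part leaves 2.804e+08 for the diesel generator, i.e. 84.48 dB.
So the diesel generator must be reduced from 91.2 to 84.48 dB: IL = 6.72 dB.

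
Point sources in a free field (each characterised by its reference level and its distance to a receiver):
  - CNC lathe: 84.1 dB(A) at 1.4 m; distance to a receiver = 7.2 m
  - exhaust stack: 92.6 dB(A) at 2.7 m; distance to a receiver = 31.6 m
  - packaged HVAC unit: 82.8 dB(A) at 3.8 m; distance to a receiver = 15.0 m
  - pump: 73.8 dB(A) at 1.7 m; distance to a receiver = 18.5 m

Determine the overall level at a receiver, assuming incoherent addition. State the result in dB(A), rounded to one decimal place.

75.5 dB(A)

Propagate each source to the receiver with L = L_ref − 20·log₁₀(r/r_ref), then add intensities.
CNC lathe: 84.1 − 20·log₁₀(7.2/1.4) = 84.1 − 14.22 = 69.88 dB(A).
exhaust stack: 92.6 − 20·log₁₀(31.6/2.7) = 92.6 − 21.37 = 71.23 dB(A).
packaged HVAC unit: 82.8 − 20·log₁₀(15.0/3.8) = 82.8 − 11.93 = 70.87 dB(A).
pump: 73.8 − 20·log₁₀(18.5/1.7) = 73.8 − 20.73 = 53.07 dB(A).
Σ 10^(L/10) = 3.543e+07 → L_total = 10·log₁₀(3.543e+07) = 75.49 dB(A).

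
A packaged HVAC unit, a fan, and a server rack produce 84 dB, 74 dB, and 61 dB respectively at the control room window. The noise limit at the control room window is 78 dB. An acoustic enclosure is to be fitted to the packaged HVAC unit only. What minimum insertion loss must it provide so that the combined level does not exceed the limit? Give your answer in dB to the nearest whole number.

8 dB

Fixed contribution from the other sources: Σ 10^(L/10) = 10^(74/10) + 10^(61/10) = 2.638e+07 (74.21 dB).
To meet 78 dB overall, the treated packaged HVAC unit may contribute at most 10^(78/10) − 2.638e+07 = 3.672e+07, i.e. 75.65 dB.
Required insertion loss = 84 − 75.65 = 8.35 dB.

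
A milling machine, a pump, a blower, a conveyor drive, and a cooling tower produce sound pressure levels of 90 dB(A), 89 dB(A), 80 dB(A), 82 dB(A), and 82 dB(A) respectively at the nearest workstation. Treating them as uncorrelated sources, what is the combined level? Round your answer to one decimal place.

Incoherent sources combine by intensity addition: L_total = 10·log₁₀(Σ 10^(L_i/10)).
Σ 10^(L/10) = 10^(90/10) + 10^(89/10) + 10^(80/10) + 10^(82/10) + 10^(82/10) = 2.211e+09.
L_total = 10·log₁₀(2.211e+09) = 93.45 dB(A).

93.4 dB(A)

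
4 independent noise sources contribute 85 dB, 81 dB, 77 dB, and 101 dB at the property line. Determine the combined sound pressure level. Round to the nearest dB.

Incoherent sources combine by intensity addition: L_total = 10·log₁₀(Σ 10^(L_i/10)).
Σ 10^(L/10) = 10^(85/10) + 10^(81/10) + 10^(77/10) + 10^(101/10) = 1.308e+10.
L_total = 10·log₁₀(1.308e+10) = 101.17 dB.

101 dB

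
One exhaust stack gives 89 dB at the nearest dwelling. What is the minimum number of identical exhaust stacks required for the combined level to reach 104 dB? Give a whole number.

Need L₁ + 10·log₁₀ N ≥ 104, i.e. log₁₀ N ≥ 1.50.
N ≥ 10^(15.0/10) = 31.623, so N = 32.

32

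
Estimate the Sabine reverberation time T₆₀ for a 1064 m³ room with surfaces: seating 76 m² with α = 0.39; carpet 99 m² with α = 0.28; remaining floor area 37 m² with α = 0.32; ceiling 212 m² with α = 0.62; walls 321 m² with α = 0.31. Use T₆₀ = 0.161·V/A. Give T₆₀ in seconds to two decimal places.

0.57 s

A = Σ Sᵢαᵢ = 76·0.39 + 99·0.28 + 37·0.32 + 212·0.62 + 321·0.31 = 300.15 m².
T₆₀ = 0.161 × 1064 / 300.15 = 0.571 s.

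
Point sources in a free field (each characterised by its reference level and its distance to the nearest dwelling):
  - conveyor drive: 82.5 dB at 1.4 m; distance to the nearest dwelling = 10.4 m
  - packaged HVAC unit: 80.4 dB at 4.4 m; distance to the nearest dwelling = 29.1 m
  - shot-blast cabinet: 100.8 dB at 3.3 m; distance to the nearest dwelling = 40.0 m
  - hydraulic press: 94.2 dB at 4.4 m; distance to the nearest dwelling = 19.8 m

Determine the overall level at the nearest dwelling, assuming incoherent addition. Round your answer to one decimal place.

First find each source's level at the receiver (point-source: −20·log₁₀(r/r_ref)), then combine on an intensity basis.
conveyor drive: 82.5 − 20·log₁₀(10.4/1.4) = 82.5 − 17.42 = 65.08 dB.
packaged HVAC unit: 80.4 − 20·log₁₀(29.1/4.4) = 80.4 − 16.41 = 63.99 dB.
shot-blast cabinet: 100.8 − 20·log₁₀(40.0/3.3) = 100.8 − 21.67 = 79.13 dB.
hydraulic press: 94.2 − 20·log₁₀(19.8/4.4) = 94.2 − 13.06 = 81.14 dB.
Σ 10^(L/10) = 2.174e+08 → L_total = 10·log₁₀(2.174e+08) = 83.37 dB.

83.4 dB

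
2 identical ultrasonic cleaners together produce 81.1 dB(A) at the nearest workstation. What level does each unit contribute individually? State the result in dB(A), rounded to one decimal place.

78.1 dB(A)

Dividing the total intensity by 2 lowers the level by 10·log₁₀ 2 = 3.010 dB: L₁ = 81.1 − 3.010.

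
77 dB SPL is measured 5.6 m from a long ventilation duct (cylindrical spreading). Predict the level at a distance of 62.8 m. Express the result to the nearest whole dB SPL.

Cylindrical spreading from a line source gives a 10·log₁₀(r₂/r₁) drop.
L₂ = 77 − 10·log₁₀(62.8/5.6) = 77 − 10.498 = 66.50 dB SPL.

67 dB SPL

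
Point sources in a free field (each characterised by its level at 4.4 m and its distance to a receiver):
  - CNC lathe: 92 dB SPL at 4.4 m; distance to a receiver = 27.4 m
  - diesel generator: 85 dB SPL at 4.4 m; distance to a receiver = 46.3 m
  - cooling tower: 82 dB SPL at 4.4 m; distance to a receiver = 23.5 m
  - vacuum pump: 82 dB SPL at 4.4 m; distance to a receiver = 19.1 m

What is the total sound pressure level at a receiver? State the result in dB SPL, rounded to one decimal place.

Apply inverse-square spreading to bring every level to the receiver, then sum 10^(L/10).
CNC lathe: 92 − 20·log₁₀(27.4/4.4) = 92 − 15.89 = 76.11 dB SPL.
diesel generator: 85 − 20·log₁₀(46.3/4.4) = 85 − 20.44 = 64.56 dB SPL.
cooling tower: 82 − 20·log₁₀(23.5/4.4) = 82 − 14.55 = 67.45 dB SPL.
vacuum pump: 82 − 20·log₁₀(19.1/4.4) = 82 − 12.75 = 69.25 dB SPL.
Σ 10^(L/10) = 5.769e+07 → L_total = 10·log₁₀(5.769e+07) = 77.61 dB SPL.

77.6 dB SPL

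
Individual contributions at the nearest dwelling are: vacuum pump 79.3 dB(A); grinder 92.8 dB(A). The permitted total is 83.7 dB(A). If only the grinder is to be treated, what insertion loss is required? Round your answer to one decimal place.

Fixed contribution from the other source: Σ 10^(L/10) = 10^(79.3/10) = 8.511e+07 (79.30 dB(A)).
The limit corresponds to 10^(83.7/10) = 2.344e+08; subtracting the fixed part leaves 1.493e+08 for the grinder, i.e. 81.74 dB(A).
Required insertion loss = 92.8 − 81.74 = 11.06 dB.

11.1 dB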